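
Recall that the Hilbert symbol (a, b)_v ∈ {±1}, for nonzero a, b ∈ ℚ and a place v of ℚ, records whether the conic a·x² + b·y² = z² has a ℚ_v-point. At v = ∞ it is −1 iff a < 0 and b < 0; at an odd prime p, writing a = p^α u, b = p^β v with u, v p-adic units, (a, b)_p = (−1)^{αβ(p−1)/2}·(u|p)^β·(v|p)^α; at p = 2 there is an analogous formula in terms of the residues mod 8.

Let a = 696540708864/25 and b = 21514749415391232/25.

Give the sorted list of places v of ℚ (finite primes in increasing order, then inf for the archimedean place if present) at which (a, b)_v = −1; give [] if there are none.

[2, 3, 7, 11]

(a, b) ≡ (231, 182) mod (ℚ^×)²; places V = {2, 3, 5, 7, 11, 13, ∞}.
(a,b)_7: α=1, u≡6; β=1, v≡3 (mod 7); (6|7)=-1, (3|7)=-1; sign (−1)^1·-1^1·-1^1 = -1.
(a,b)_13: α=2, u≡3; β=3, v≡4 (mod 13); (3|13)=+1, (4|13)=+1; sign (−1)^0·+1^3·+1^2 = +1.
(a,b)_11: α=3, u≡6; β=4, v≡7 (mod 11); (6|11)=-1, (7|11)=-1; sign (−1)^0·-1^4·-1^3 = -1.
(a,b)_∞: sgn(231)=+, sgn(182)=+, so +1.
(a,b)_3: α=3, u≡2; β=6, v≡2 (mod 3); (2|3)=-1, (2|3)=-1; sign (−1)^0·-1^6·-1^3 = -1.
(a,b)_2: α=14, β=17; u≡7, v≡3 (mod 8); ε(u)ε(v)=1·1, αω(v)=14·1, βω(u)=17·0; sum ≡ 1  ⇒  -1.
(a,b)_5: α=-2, u≡4; β=-2, v≡2 (mod 5); (4|5)=+1, (2|5)=-1; sign (−1)^0·+1^-2·-1^-2 = +1.
(231, 182 / ℚ) ramifies at {2, 3, 7, 11}: a division algebra.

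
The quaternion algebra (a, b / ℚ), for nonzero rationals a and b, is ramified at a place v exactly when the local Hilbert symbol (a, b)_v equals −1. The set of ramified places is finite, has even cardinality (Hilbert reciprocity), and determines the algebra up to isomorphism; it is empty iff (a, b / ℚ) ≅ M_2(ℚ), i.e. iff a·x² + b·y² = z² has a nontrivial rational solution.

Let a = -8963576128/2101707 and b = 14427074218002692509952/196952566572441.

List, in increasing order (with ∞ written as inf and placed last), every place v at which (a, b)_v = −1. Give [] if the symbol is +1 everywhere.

[3, 29]

Mod squares: a ≡ -1479, b ≡ 17. Check v ∈ {∞, 2, 3, 13, 17, 23, 29, 31, 41}.
v=3: a=3^-7·(≡2), b=3^-18·(≡2) mod 3; (2|3)=-1, (2|3)=-1; (−1)^{-7·-18·1}·(-1)^-18·(-1)^-7 = -1.
v=17: a=17^1·(≡2), b=17^3·(≡4) mod 17; (2|17)=+1, (4|17)=+1; (−1)^{1·3·8}·(+1)^3·(+1)^1 = +1.
v=23: a=23^0·(≡12), b=23^-2·(≡19) mod 23; (12|23)=+1, (19|23)=-1; (−1)^{0·-2·11}·(+1)^-2·(-1)^0 = +1.
v=∞: -1479 < 0 and 17 > 0  ⇒  (a,b)_∞ = +1.
v=29: a=29^1·(≡22), b=29^2·(≡26) mod 29; (22|29)=+1, (26|29)=-1; (−1)^{1·2·14}·(+1)^2·(-1)^1 = -1.
v=41: a=41^2·(≡15), b=41^4·(≡22) mod 41; (15|41)=-1, (22|41)=-1; (−1)^{2·4·20}·(-1)^4·(-1)^2 = +1.
v=31: a=31^-2·(≡20), b=31^-2·(≡13) mod 31; (20|31)=+1, (13|31)=-1; (−1)^{-2·-2·15}·(+1)^-2·(-1)^-2 = +1.
v=2: v_2(a)=6, v_2(b)=8; units ≡ 1, 1 (mod 8); ε·ε+αω+βω = 0·0+6·0+8·0 ≡ 0  ⇒  (a,b)_2 = +1.
v=13: a=13^2·(≡10), b=13^6·(≡1) mod 13; (10|13)=+1, (1|13)=+1; (−1)^{2·6·6}·(+1)^6·(+1)^2 = +1.
|Ram(-1479, 17)| = 2, even; anisotropic at {3, 29}.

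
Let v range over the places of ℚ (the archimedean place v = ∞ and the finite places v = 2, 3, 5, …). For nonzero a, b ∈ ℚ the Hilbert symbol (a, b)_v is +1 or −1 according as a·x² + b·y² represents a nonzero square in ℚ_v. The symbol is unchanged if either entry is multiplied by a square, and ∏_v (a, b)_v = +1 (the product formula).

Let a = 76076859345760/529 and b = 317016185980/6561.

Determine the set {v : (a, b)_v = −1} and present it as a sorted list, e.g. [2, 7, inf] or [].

[2, 5, 17, 31]

Mod squares: a ≡ 1986790, b ≡ 4495. Check v ∈ {∞, 2, 3, 5, 7, 13, 17, 19, 23, 29, 31}.
v=7: a=7^2·(≡1), b=7^0·(≡2) mod 7; (1|7)=+1, (2|7)=+1; (−1)^{2·0·3}·(+1)^0·(+1)^2 = +1.
v=17: a=17^3·(≡5), b=17^2·(≡10) mod 17; (5|17)=-1, (10|17)=-1; (−1)^{3·2·8}·(-1)^2·(-1)^3 = -1.
v=23: a=23^-2·(≡4), b=23^0·(≡15) mod 23; (4|23)=+1, (15|23)=-1; (−1)^{-2·0·11}·(+1)^0·(-1)^-2 = +1.
v=13: a=13^3·(≡7), b=13^2·(≡12) mod 13; (7|13)=-1, (12|13)=+1; (−1)^{3·2·6}·(-1)^2·(+1)^3 = +1.
v=31: a=31^1·(≡6), b=31^1·(≡11) mod 31; (6|31)=-1, (11|31)=-1; (−1)^{1·1·15}·(-1)^1·(-1)^1 = -1.
v=3: a=3^0·(≡1), b=3^-8·(≡1) mod 3; (1|3)=+1, (1|3)=+1; (−1)^{0·-8·1}·(+1)^-8·(+1)^0 = +1.
v=2: v_2(a)=5, v_2(b)=2; units ≡ 3, 7 (mod 8); ε·ε+αω+βω = 1·1+5·0+2·1 ≡ 1  ⇒  (a,b)_2 = -1.
v=29: a=29^1·(≡21), b=29^1·(≡11) mod 29; (21|29)=-1, (11|29)=-1; (−1)^{1·1·14}·(-1)^1·(-1)^1 = +1.
v=∞: 1986790 > 0 and 4495 > 0  ⇒  (a,b)_∞ = +1.
v=5: a=5^1·(≡3), b=5^1·(≡1) mod 5; (3|5)=-1, (1|5)=+1; (−1)^{1·1·2}·(-1)^1·(+1)^1 = -1.
v=19: a=19^0·(≡5), b=19^2·(≡11) mod 19; (5|19)=+1, (11|19)=+1; (−1)^{0·2·9}·(+1)^2·(+1)^0 = +1.
|Ram(1986790, 4495)| = 4, even; anisotropic at {2, 5, 17, 31}.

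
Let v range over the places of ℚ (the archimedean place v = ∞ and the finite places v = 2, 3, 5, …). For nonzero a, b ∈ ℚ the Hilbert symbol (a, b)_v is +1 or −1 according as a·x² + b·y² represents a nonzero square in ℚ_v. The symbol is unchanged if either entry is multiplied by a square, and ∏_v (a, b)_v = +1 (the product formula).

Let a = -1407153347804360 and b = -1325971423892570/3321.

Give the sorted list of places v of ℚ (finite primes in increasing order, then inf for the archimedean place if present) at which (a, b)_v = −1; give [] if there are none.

[5, 23, 37, inf]

Mod squares: a ≡ -263810, b ≡ -140610730. Check v ∈ {∞, 2, 3, 5, 7, 13, 23, 31, 37, 41, 53}.
v=53: a=53^4·(≡6), b=53^4·(≡34) mod 53; (6|53)=+1, (34|53)=-1; (−1)^{4·4·26}·(+1)^4·(-1)^4 = +1.
v=23: a=23^1·(≡15), b=23^1·(≡20) mod 23; (15|23)=-1, (20|23)=-1; (−1)^{1·1·11}·(-1)^1·(-1)^1 = -1.
v=∞: -263810 < 0 and -140610730 < 0  ⇒  (a,b)_∞ = -1.
v=3: a=3^0·(≡1), b=3^-4·(≡2) mod 3; (1|3)=+1, (2|3)=-1; (−1)^{0·-4·1}·(+1)^-4·(-1)^0 = +1.
v=5: a=5^1·(≡3), b=5^1·(≡1) mod 5; (3|5)=-1, (1|5)=+1; (−1)^{1·1·2}·(-1)^1·(+1)^1 = -1.
v=2: v_2(a)=3, v_2(b)=1; units ≡ 7, 3 (mod 8); ε·ε+αω+βω = 1·1+3·1+1·0 ≡ 0  ⇒  (a,b)_2 = +1.
v=13: a=13^2·(≡9), b=13^1·(≡7) mod 13; (9|13)=+1, (7|13)=-1; (−1)^{2·1·6}·(+1)^1·(-1)^2 = +1.
v=7: a=7^0·(≡5), b=7^2·(≡6) mod 7; (5|7)=-1, (6|7)=-1; (−1)^{0·2·3}·(-1)^2·(-1)^0 = +1.
v=41: a=41^0·(≡2), b=41^-1·(≡6) mod 41; (2|41)=+1, (6|41)=-1; (−1)^{0·-1·20}·(+1)^-1·(-1)^0 = +1.
v=31: a=31^1·(≡29), b=31^1·(≡4) mod 31; (29|31)=-1, (4|31)=+1; (−1)^{1·1·15}·(-1)^1·(+1)^1 = +1.
v=37: a=37^1·(≡28), b=37^1·(≡23) mod 37; (28|37)=+1, (23|37)=-1; (−1)^{1·1·18}·(+1)^1·(-1)^1 = -1.
Ram(-263810, -140610730) = {5, 23, 37, ∞}; no ℚ_5-point on the conic.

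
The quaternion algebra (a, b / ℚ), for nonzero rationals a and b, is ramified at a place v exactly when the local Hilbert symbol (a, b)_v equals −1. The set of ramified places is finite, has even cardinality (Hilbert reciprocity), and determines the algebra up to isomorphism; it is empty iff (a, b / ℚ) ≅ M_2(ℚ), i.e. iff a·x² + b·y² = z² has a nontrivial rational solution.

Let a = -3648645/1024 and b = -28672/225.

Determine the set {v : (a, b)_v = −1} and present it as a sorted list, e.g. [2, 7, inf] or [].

[5, 7, 13, inf]

(a, b) ≡ (-5005, -7) mod (ℚ^×)²; places V = {2, 3, 5, 7, 11, 13, ∞}.
(a,b)_7: α=1, u≡3; β=1, v≡6 (mod 7); (3|7)=-1, (6|7)=-1; sign (−1)^1·-1^1·-1^1 = -1.
(a,b)_11: α=1, u≡10; β=0, v≡1 (mod 11); (10|11)=-1, (1|11)=+1; sign (−1)^0·-1^0·+1^1 = +1.
(a,b)_∞: sgn(-5005)=−, sgn(-7)=−, so -1.
(a,b)_2: α=-10, β=12; u≡3, v≡1 (mod 8); ε(u)ε(v)=1·0, αω(v)=-10·0, βω(u)=12·1; sum ≡ 0  ⇒  +1.
(a,b)_5: α=1, u≡4; β=-2, v≡2 (mod 5); (4|5)=+1, (2|5)=-1; sign (−1)^0·+1^-2·-1^1 = -1.
(a,b)_13: α=1, u≡7; β=0, v≡8 (mod 13); (7|13)=-1, (8|13)=-1; sign (−1)^0·-1^0·-1^1 = -1.
(a,b)_3: α=6, u≡2; β=-2, v≡2 (mod 3); (2|3)=-1, (2|3)=-1; sign (−1)^0·-1^-2·-1^6 = +1.
|Ram(-5005, -7)| = 4, even; anisotropic at {5, 7, 13, ∞}.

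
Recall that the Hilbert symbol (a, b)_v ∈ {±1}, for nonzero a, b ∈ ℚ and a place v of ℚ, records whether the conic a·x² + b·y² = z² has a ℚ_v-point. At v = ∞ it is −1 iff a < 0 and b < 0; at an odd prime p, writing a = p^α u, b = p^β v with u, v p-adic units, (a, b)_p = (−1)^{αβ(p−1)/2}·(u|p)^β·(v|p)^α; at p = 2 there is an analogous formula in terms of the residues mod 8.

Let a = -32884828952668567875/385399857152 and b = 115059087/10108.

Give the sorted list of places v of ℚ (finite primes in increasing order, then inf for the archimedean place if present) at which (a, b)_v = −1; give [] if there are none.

[7, 13]

(a, b) ≡ (-1430, 1001) mod (ℚ^×)²; places V = {2, 3, 5, 7, 11, 13, 19, 23, ∞}.
(a,b)_2: α=-13, β=-2; u≡5, v≡1 (mod 8); ε(u)ε(v)=0·0, αω(v)=-13·0, βω(u)=-2·1; sum ≡ 0  ⇒  +1.
(a,b)_∞: sgn(-1430)=−, sgn(1001)=+, so +1.
(a,b)_23: α=4, u≡5; β=2, v≡16 (mod 23); (5|23)=-1, (16|23)=+1; sign (−1)^0·-1^2·+1^4 = +1.
(a,b)_13: α=3, u≡5; β=3, v≡1 (mod 13); (5|13)=-1, (1|13)=+1; sign (−1)^0·-1^3·+1^3 = -1.
(a,b)_11: α=3, u≡7; β=1, v≡5 (mod 11); (7|11)=-1, (5|11)=+1; sign (−1)^1·-1^1·+1^3 = +1.
(a,b)_3: α=8, u≡1; β=2, v≡2 (mod 3); (1|3)=+1, (2|3)=-1; sign (−1)^0·+1^2·-1^8 = +1.
(a,b)_7: α=2, u≡5; β=-1, v≡5 (mod 7); (5|7)=-1, (5|7)=-1; sign (−1)^0·-1^-1·-1^2 = -1.
(a,b)_5: α=3, u≡1; β=0, v≡4 (mod 5); (1|5)=+1, (4|5)=+1; sign (−1)^0·+1^0·+1^3 = +1.
(a,b)_19: α=-6, u≡8; β=-2, v≡3 (mod 19); (8|19)=-1, (3|19)=-1; sign (−1)^0·-1^-2·-1^-6 = +1.
|Ram(-1430, 1001)| = 2, even; anisotropic at {7, 13}.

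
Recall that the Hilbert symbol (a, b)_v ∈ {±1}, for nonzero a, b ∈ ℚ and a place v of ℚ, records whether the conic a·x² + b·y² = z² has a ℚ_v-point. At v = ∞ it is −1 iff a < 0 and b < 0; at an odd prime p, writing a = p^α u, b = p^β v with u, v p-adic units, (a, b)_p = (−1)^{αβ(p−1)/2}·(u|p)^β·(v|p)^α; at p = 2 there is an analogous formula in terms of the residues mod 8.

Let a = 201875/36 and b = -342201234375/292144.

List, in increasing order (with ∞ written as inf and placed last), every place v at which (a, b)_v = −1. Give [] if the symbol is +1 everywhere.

[2, 17]

Mod squares: a ≡ 323, b ≡ -2261. Check v ∈ {∞, 2, 3, 5, 7, 11, 13, 17, 19, 31}.
v=5: a=5^4·(≡3), b=5^6·(≡4) mod 5; (3|5)=-1, (4|5)=+1; (−1)^{4·6·2}·(-1)^6·(+1)^4 = +1.
v=11: a=11^0·(≡1), b=11^2·(≡5) mod 11; (1|11)=+1, (5|11)=+1; (−1)^{0·2·5}·(+1)^2·(+1)^0 = +1.
v=7: a=7^0·(≡2), b=7^1·(≡5) mod 7; (2|7)=+1, (5|7)=-1; (−1)^{0·1·3}·(+1)^1·(-1)^0 = +1.
v=13: a=13^0·(≡5), b=13^2·(≡9) mod 13; (5|13)=-1, (9|13)=+1; (−1)^{0·2·6}·(-1)^2·(+1)^0 = +1.
v=∞: 323 > 0 and -2261 < 0  ⇒  (a,b)_∞ = +1.
v=2: v_2(a)=-2, v_2(b)=-4; units ≡ 3, 3 (mod 8); ε·ε+αω+βω = 1·1+-2·1+-4·1 ≡ 1  ⇒  (a,b)_2 = -1.
v=3: a=3^-2·(≡2), b=3^2·(≡1) mod 3; (2|3)=-1, (1|3)=+1; (−1)^{-2·2·1}·(-1)^2·(+1)^-2 = +1.
v=17: a=17^1·(≡13), b=17^1·(≡3) mod 17; (13|17)=+1, (3|17)=-1; (−1)^{1·1·8}·(+1)^1·(-1)^1 = -1.
v=19: a=19^1·(≡17), b=19^-1·(≡8) mod 19; (17|19)=+1, (8|19)=-1; (−1)^{1·-1·9}·(+1)^-1·(-1)^1 = +1.
v=31: a=31^0·(≡13), b=31^-2·(≡5) mod 31; (13|31)=-1, (5|31)=+1; (−1)^{0·-2·15}·(-1)^-2·(+1)^0 = +1.
(323, -2261 / ℚ) ramifies at {2, 17}: a division algebra.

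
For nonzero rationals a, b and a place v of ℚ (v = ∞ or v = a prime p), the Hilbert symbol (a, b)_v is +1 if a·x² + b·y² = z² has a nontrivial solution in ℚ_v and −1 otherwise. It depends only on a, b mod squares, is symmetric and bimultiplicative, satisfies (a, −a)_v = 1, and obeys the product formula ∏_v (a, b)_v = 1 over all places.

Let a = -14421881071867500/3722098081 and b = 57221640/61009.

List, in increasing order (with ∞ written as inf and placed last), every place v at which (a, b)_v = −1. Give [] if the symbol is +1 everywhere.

Mod squares: a ≡ -3, b ≡ 210. Check v ∈ {∞, 2, 3, 5, 7, 11, 13, 19, 23, 29}.
v=7: a=7^2·(≡2), b=7^1·(≡1) mod 7; (2|7)=+1, (1|7)=+1; (−1)^{2·1·3}·(+1)^1·(+1)^2 = +1.
v=∞: -3 < 0 and 210 > 0  ⇒  (a,b)_∞ = +1.
v=11: a=11^2·(≡2), b=11^0·(≡1) mod 11; (2|11)=-1, (1|11)=+1; (−1)^{2·0·5}·(-1)^0·(+1)^2 = +1.
v=2: v_2(a)=2, v_2(b)=3; units ≡ 5, 1 (mod 8); ε·ε+αω+βω = 0·0+2·0+3·1 ≡ 1  ⇒  (a,b)_2 = -1.
v=3: a=3^7·(≡2), b=3^5·(≡1) mod 3; (2|3)=-1, (1|3)=+1; (−1)^{7·5·1}·(-1)^5·(+1)^7 = +1.
v=5: a=5^4·(≡2), b=5^1·(≡2) mod 5; (2|5)=-1, (2|5)=-1; (−1)^{4·1·2}·(-1)^1·(-1)^4 = -1.
v=19: a=19^-4·(≡16), b=19^-2·(≡7) mod 19; (16|19)=+1, (7|19)=+1; (−1)^{-4·-2·9}·(+1)^-2·(+1)^-4 = +1.
v=23: a=23^2·(≡7), b=23^0·(≡6) mod 23; (7|23)=-1, (6|23)=+1; (−1)^{2·0·11}·(-1)^0·(+1)^2 = +1.
v=13: a=13^-4·(≡9), b=13^-2·(≡6) mod 13; (9|13)=+1, (6|13)=-1; (−1)^{-4·-2·6}·(+1)^-2·(-1)^-4 = +1.
v=29: a=29^2·(≡3), b=29^2·(≡24) mod 29; (3|29)=-1, (24|29)=+1; (−1)^{2·2·14}·(-1)^2·(+1)^2 = +1.
(-3, 210 / ℚ) ramifies at {2, 5}: a division algebra.

[2, 5]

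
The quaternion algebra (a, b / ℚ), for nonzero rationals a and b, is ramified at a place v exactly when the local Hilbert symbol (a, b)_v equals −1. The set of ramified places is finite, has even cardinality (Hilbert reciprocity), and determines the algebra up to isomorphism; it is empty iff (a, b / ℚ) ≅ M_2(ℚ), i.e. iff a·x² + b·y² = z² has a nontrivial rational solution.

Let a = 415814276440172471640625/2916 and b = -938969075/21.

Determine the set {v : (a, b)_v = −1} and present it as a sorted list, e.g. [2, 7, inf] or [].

[5, 17]

(a, b) ≡ (385, -6783) mod (ℚ^×)²; places V = {2, 3, 5, 7, 11, 17, 19, 31, ∞}.
(a,b)_11: α=5, u≡7; β=2, v≡4 (mod 11); (7|11)=-1, (4|11)=+1; sign (−1)^0·-1^2·+1^5 = +1.
(a,b)_31: α=4, u≡17; β=2, v≡11 (mod 31); (17|31)=-1, (11|31)=-1; sign (−1)^0·-1^2·-1^4 = +1.
(a,b)_17: α=2, u≡5; β=1, v≡13 (mod 17); (5|17)=-1, (13|17)=+1; sign (−1)^0·-1^1·+1^2 = -1.
(a,b)_19: α=2, u≡17; β=1, v≡6 (mod 19); (17|19)=+1, (6|19)=+1; sign (−1)^0·+1^1·+1^2 = +1.
(a,b)_3: α=-6, u≡1; β=-1, v≡1 (mod 3); (1|3)=+1, (1|3)=+1; sign (−1)^0·+1^-1·+1^-6 = +1.
(a,b)_∞: sgn(385)=+, sgn(-6783)=−, so +1.
(a,b)_5: α=7, u≡2; β=2, v≡2 (mod 5); (2|5)=-1, (2|5)=-1; sign (−1)^0·-1^2·-1^7 = -1.
(a,b)_2: α=-2, β=0; u≡1, v≡1 (mod 8); ε(u)ε(v)=0·0, αω(v)=-2·0, βω(u)=0·0; sum ≡ 0  ⇒  +1.
(a,b)_7: α=3, u≡3; β=-1, v≡4 (mod 7); (3|7)=-1, (4|7)=+1; sign (−1)^1·-1^-1·+1^3 = +1.
(385, -6783 / ℚ) ramifies at {5, 17}: a division algebra.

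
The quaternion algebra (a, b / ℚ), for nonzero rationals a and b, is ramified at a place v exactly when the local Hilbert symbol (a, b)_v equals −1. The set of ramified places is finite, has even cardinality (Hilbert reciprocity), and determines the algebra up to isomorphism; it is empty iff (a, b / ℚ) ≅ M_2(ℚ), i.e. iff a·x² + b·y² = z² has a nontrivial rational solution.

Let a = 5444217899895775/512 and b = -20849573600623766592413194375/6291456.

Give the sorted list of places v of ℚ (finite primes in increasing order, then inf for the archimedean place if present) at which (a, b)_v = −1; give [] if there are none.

Mod squares: a ≡ 4862, b ≡ -14586. Check v ∈ {∞, 2, 3, 5, 7, 11, 13, 17, 23}.
v=∞: 4862 > 0 and -14586 < 0  ⇒  (a,b)_∞ = +1.
v=7: a=7^2·(≡1), b=7^4·(≡2) mod 7; (1|7)=+1, (2|7)=+1; (−1)^{2·4·3}·(+1)^4·(+1)^2 = +1.
v=23: a=23^2·(≡3), b=23^4·(≡14) mod 23; (3|23)=+1, (14|23)=-1; (−1)^{2·4·11}·(+1)^4·(-1)^2 = +1.
v=5: a=5^2·(≡3), b=5^4·(≡4) mod 5; (3|5)=-1, (4|5)=+1; (−1)^{2·4·2}·(-1)^4·(+1)^2 = +1.
v=3: a=3^0·(≡2), b=3^-1·(≡1) mod 3; (2|3)=-1, (1|3)=+1; (−1)^{0·-1·1}·(-1)^-1·(+1)^0 = -1.
v=13: a=13^5·(≡4), b=13^7·(≡10) mod 13; (4|13)=+1, (10|13)=+1; (−1)^{5·7·6}·(+1)^7·(+1)^5 = +1.
v=17: a=17^1·(≡14), b=17^3·(≡4) mod 17; (14|17)=-1, (4|17)=+1; (−1)^{1·3·8}·(-1)^3·(+1)^1 = -1.
v=11: a=11^3·(≡7), b=11^5·(≡5) mod 11; (7|11)=-1, (5|11)=+1; (−1)^{3·5·5}·(-1)^5·(+1)^3 = +1.
v=2: v_2(a)=-9, v_2(b)=-21; units ≡ 7, 3 (mod 8); ε·ε+αω+βω = 1·1+-9·1+-21·0 ≡ 0  ⇒  (a,b)_2 = +1.
(4862, -14586 / ℚ) ramifies at {3, 17}: a division algebra.

[3, 17]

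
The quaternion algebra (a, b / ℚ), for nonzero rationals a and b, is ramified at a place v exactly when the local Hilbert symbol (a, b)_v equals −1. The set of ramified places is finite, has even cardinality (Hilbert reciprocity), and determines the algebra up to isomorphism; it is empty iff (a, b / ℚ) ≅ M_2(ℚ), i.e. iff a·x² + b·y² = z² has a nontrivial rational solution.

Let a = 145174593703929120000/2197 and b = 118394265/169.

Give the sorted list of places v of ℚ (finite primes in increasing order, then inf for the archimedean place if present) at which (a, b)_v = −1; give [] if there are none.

[3, 13, 19, 41]

Mod squares: a ≡ 308009, b ≡ 978465. Check v ∈ {∞, 2, 3, 5, 11, 13, 19, 29, 37, 41, 43}.
v=13: a=13^-3·(≡7), b=13^-2·(≡2) mod 13; (7|13)=-1, (2|13)=-1; (−1)^{-3·-2·6}·(-1)^-2·(-1)^-3 = -1.
v=43: a=43^3·(≡36), b=43^1·(≡7) mod 43; (36|43)=+1, (7|43)=-1; (−1)^{3·1·21}·(+1)^1·(-1)^3 = +1.
v=29: a=29^1·(≡24), b=29^0·(≡24) mod 29; (24|29)=+1, (24|29)=+1; (−1)^{1·0·14}·(+1)^0·(+1)^1 = +1.
v=19: a=19^1·(≡11), b=19^0·(≡18) mod 19; (11|19)=+1, (18|19)=-1; (−1)^{1·0·9}·(+1)^0·(-1)^1 = -1.
v=3: a=3^2·(≡2), b=3^1·(≡1) mod 3; (2|3)=-1, (1|3)=+1; (−1)^{2·1·1}·(-1)^1·(+1)^2 = -1.
v=2: v_2(a)=8, v_2(b)=0; units ≡ 1, 1 (mod 8); ε·ε+αω+βω = 0·0+8·0+0·0 ≡ 0  ⇒  (a,b)_2 = +1.
v=5: a=5^4·(≡1), b=5^1·(≡2) mod 5; (1|5)=+1, (2|5)=-1; (−1)^{4·1·2}·(+1)^1·(-1)^4 = +1.
v=∞: 308009 > 0 and 978465 > 0  ⇒  (a,b)_∞ = +1.
v=41: a=41^2·(≡13), b=41^1·(≡7) mod 41; (13|41)=-1, (7|41)=-1; (−1)^{2·1·20}·(-1)^1·(-1)^2 = -1.
v=37: a=37^2·(≡34), b=37^1·(≡34) mod 37; (34|37)=+1, (34|37)=+1; (−1)^{2·1·18}·(+1)^1·(+1)^2 = +1.
v=11: a=11^0·(≡4), b=11^2·(≡1) mod 11; (4|11)=+1, (1|11)=+1; (−1)^{0·2·5}·(+1)^2·(+1)^0 = +1.
|Ram(308009, 978465)| = 4, even; anisotropic at {3, 13, 19, 41}.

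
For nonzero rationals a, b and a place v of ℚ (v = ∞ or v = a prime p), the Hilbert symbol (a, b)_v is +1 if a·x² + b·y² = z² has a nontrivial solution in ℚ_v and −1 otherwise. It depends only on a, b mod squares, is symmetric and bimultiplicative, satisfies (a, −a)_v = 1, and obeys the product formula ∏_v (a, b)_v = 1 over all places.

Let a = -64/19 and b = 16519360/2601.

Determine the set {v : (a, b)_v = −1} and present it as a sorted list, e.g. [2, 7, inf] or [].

(a, b) ≡ (-19, 715) mod (ℚ^×)²; places V = {2, 3, 5, 11, 13, 17, 19, ∞}.
(a,b)_17: α=0, u≡2; β=-2, v≡2 (mod 17); (2|17)=+1, (2|17)=+1; sign (−1)^0·+1^-2·+1^0 = +1.
(a,b)_5: α=0, u≡4; β=1, v≡2 (mod 5); (4|5)=+1, (2|5)=-1; sign (−1)^0·+1^1·-1^0 = +1.
(a,b)_2: α=6, β=6; u≡5, v≡3 (mod 8); ε(u)ε(v)=0·1, αω(v)=6·1, βω(u)=6·1; sum ≡ 0  ⇒  +1.
(a,b)_∞: sgn(-19)=−, sgn(715)=+, so +1.
(a,b)_19: α=-1, u≡12; β=2, v≡15 (mod 19); (12|19)=-1, (15|19)=-1; sign (−1)^0·-1^2·-1^-1 = -1.
(a,b)_13: α=0, u≡11; β=1, v≡9 (mod 13); (11|13)=-1, (9|13)=+1; sign (−1)^0·-1^1·+1^0 = -1.
(a,b)_3: α=0, u≡2; β=-2, v≡1 (mod 3); (2|3)=-1, (1|3)=+1; sign (−1)^0·-1^-2·+1^0 = +1.
(a,b)_11: α=0, u≡3; β=1, v≡8 (mod 11); (3|11)=+1, (8|11)=-1; sign (−1)^0·+1^1·-1^0 = +1.
|Ram(-19, 715)| = 2, even; anisotropic at {13, 19}.

[13, 19]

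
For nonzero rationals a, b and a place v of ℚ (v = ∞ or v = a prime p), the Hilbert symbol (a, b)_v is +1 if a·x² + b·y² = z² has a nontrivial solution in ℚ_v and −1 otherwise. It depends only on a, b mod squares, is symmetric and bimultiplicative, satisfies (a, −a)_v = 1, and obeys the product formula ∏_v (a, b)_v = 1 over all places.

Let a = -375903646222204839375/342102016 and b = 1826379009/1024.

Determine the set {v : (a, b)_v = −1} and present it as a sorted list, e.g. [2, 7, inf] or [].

(a, b) ≡ (-7, 5681) mod (ℚ^×)²; places V = {2, 3, 5, 7, 13, 17, 19, 23, ∞}.
(a,b)_13: α=4, u≡11; β=1, v≡7 (mod 13); (11|13)=-1, (7|13)=-1; sign (−1)^0·-1^1·-1^4 = -1.
(a,b)_17: α=-4, u≡12; β=0, v≡10 (mod 17); (12|17)=-1, (10|17)=-1; sign (−1)^0·-1^0·-1^-4 = +1.
(a,b)_23: α=2, u≡16; β=1, v≡14 (mod 23); (16|23)=+1, (14|23)=-1; sign (−1)^0·+1^1·-1^2 = +1.
(a,b)_7: α=5, u≡5; β=2, v≡4 (mod 7); (5|7)=-1, (4|7)=+1; sign (−1)^0·-1^2·+1^5 = +1.
(a,b)_19: α=2, u≡10; β=1, v≡13 (mod 19); (10|19)=-1, (13|19)=-1; sign (−1)^0·-1^1·-1^2 = -1.
(a,b)_∞: sgn(-7)=−, sgn(5681)=+, so +1.
(a,b)_3: α=8, u≡2; β=8, v≡2 (mod 3); (2|3)=-1, (2|3)=-1; sign (−1)^0·-1^8·-1^8 = +1.
(a,b)_2: α=-12, β=-10; u≡1, v≡1 (mod 8); ε(u)ε(v)=0·0, αω(v)=-12·0, βω(u)=-10·0; sum ≡ 0  ⇒  +1.
(a,b)_5: α=4, u≡2; β=0, v≡1 (mod 5); (2|5)=-1, (1|5)=+1; sign (−1)^0·-1^0·+1^4 = +1.
|Ram(-7, 5681)| = 2, even; anisotropic at {13, 19}.

[13, 19]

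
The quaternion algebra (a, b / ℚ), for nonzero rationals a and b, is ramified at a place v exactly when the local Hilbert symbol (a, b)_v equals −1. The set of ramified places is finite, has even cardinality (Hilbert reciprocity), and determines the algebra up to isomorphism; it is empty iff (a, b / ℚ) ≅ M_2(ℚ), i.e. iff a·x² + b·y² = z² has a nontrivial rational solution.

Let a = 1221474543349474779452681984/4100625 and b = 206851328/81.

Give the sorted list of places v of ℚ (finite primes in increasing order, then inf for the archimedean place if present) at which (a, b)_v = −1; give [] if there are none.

[19, 43]

Mod squares: a ≡ 18791, b ≡ 437. Check v ∈ {∞, 2, 3, 5, 13, 19, 23, 37, 41, 43}.
v=43: a=43^5·(≡32), b=43^2·(≡20) mod 43; (32|43)=-1, (20|43)=-1; (−1)^{5·2·21}·(-1)^2·(-1)^5 = -1.
v=23: a=23^3·(≡4), b=23^1·(≡14) mod 23; (4|23)=+1, (14|23)=-1; (−1)^{3·1·11}·(+1)^1·(-1)^3 = +1.
v=5: a=5^-4·(≡4), b=5^0·(≡3) mod 5; (4|5)=+1, (3|5)=-1; (−1)^{-4·0·2}·(+1)^0·(-1)^-4 = +1.
v=3: a=3^-8·(≡2), b=3^-4·(≡2) mod 3; (2|3)=-1, (2|3)=-1; (−1)^{-8·-4·1}·(-1)^-4·(-1)^-8 = +1.
v=41: a=41^2·(≡13), b=41^0·(≡27) mod 41; (13|41)=-1, (27|41)=-1; (−1)^{2·0·20}·(-1)^0·(-1)^2 = +1.
v=2: v_2(a)=8, v_2(b)=8; units ≡ 7, 5 (mod 8); ε·ε+αω+βω = 1·0+8·1+8·0 ≡ 0  ⇒  (a,b)_2 = +1.
v=13: a=13^2·(≡7), b=13^0·(≡7) mod 13; (7|13)=-1, (7|13)=-1; (−1)^{2·0·6}·(-1)^0·(-1)^2 = +1.
v=∞: 18791 > 0 and 437 > 0  ⇒  (a,b)_∞ = +1.
v=19: a=19^3·(≡5), b=19^1·(≡9) mod 19; (5|19)=+1, (9|19)=+1; (−1)^{3·1·9}·(+1)^1·(+1)^3 = -1.
v=37: a=37^2·(≡35), b=37^0·(≡34) mod 37; (35|37)=-1, (34|37)=+1; (−1)^{2·0·18}·(-1)^0·(+1)^2 = +1.
Ram(18791, 437) = {19, 43}; no ℚ_19-point on the conic.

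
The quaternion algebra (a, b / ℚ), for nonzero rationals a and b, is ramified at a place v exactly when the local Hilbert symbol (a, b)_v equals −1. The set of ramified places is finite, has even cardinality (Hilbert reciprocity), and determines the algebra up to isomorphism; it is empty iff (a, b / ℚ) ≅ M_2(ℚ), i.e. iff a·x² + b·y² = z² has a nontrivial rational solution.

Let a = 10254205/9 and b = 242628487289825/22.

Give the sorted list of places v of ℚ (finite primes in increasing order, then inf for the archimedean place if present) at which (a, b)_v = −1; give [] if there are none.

(a, b) ≡ (28405, 374) mod (ℚ^×)²; places V = {2, 3, 5, 7, 11, 13, 17, 19, 23, ∞}.
(a,b)_19: α=3, u≡12; β=4, v≡2 (mod 19); (12|19)=-1, (2|19)=-1; sign (−1)^0·-1^4·-1^3 = -1.
(a,b)_3: α=-2, u≡1; β=0, v≡2 (mod 3); (1|3)=+1, (2|3)=-1; sign (−1)^0·+1^0·-1^-2 = +1.
(a,b)_23: α=1, u≡8; β=2, v≡13 (mod 23); (8|23)=+1, (13|23)=+1; sign (−1)^0·+1^2·+1^1 = +1.
(a,b)_13: α=1, u≡4; β=2, v≡4 (mod 13); (4|13)=+1, (4|13)=+1; sign (−1)^0·+1^2·+1^1 = +1.
(a,b)_11: α=0, u≡3; β=-1, v≡5 (mod 11); (3|11)=+1, (5|11)=+1; sign (−1)^0·+1^-1·+1^0 = +1.
(a,b)_5: α=1, u≡4; β=2, v≡4 (mod 5); (4|5)=+1, (4|5)=+1; sign (−1)^0·+1^2·+1^1 = +1.
(a,b)_7: α=0, u≡5; β=2, v≡5 (mod 7); (5|7)=-1, (5|7)=-1; sign (−1)^0·-1^2·-1^0 = +1.
(a,b)_17: α=0, u≡1; β=1, v≡14 (mod 17); (1|17)=+1, (14|17)=-1; sign (−1)^0·+1^1·-1^0 = +1.
(a,b)_∞: sgn(28405)=+, sgn(374)=+, so +1.
(a,b)_2: α=0, β=-1; u≡5, v≡3 (mod 8); ε(u)ε(v)=0·1, αω(v)=0·1, βω(u)=-1·1; sum ≡ 1  ⇒  -1.
Ram(28405, 374) = {2, 19}; no ℚ_2-point on the conic.

[2, 19]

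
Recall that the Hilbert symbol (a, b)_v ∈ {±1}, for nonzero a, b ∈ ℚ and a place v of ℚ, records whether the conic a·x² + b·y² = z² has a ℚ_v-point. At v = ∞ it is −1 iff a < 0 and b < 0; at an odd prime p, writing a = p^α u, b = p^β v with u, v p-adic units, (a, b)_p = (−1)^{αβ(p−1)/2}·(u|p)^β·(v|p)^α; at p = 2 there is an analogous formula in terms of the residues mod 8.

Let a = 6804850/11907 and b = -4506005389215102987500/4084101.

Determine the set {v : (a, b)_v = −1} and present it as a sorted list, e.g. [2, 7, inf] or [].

[3, 5, 11, 13]

Mod squares: a ≡ 2262, b ≡ -33495. Check v ∈ {∞, 2, 3, 5, 7, 11, 13, 19, 29}.
v=5: a=5^2·(≡2), b=5^5·(≡4) mod 5; (2|5)=-1, (4|5)=+1; (−1)^{2·5·2}·(-1)^5·(+1)^2 = -1.
v=3: a=3^-5·(≡1), b=3^-5·(≡1) mod 3; (1|3)=+1, (1|3)=+1; (−1)^{-5·-5·1}·(+1)^-5·(+1)^-5 = -1.
v=19: a=19^2·(≡6), b=19^6·(≡14) mod 19; (6|19)=+1, (14|19)=-1; (−1)^{2·6·9}·(+1)^6·(-1)^2 = +1.
v=7: a=7^-2·(≡2), b=7^-5·(≡3) mod 7; (2|7)=+1, (3|7)=-1; (−1)^{-2·-5·3}·(+1)^-5·(-1)^-2 = +1.
v=2: v_2(a)=1, v_2(b)=2; units ≡ 3, 1 (mod 8); ε·ε+αω+βω = 1·0+1·0+2·1 ≡ 0  ⇒  (a,b)_2 = +1.
v=11: a=11^0·(≡6), b=11^1·(≡10) mod 11; (6|11)=-1, (10|11)=-1; (−1)^{0·1·5}·(-1)^1·(-1)^0 = -1.
v=13: a=13^1·(≡8), b=13^4·(≡8) mod 13; (8|13)=-1, (8|13)=-1; (−1)^{1·4·6}·(-1)^4·(-1)^1 = -1.
v=∞: 2262 > 0 and -33495 < 0  ⇒  (a,b)_∞ = +1.
v=29: a=29^1·(≡16), b=29^3·(≡20) mod 29; (16|29)=+1, (20|29)=+1; (−1)^{1·3·14}·(+1)^3·(+1)^1 = +1.
(2262, -33495 / ℚ) ramifies at {3, 5, 11, 13}: a division algebra.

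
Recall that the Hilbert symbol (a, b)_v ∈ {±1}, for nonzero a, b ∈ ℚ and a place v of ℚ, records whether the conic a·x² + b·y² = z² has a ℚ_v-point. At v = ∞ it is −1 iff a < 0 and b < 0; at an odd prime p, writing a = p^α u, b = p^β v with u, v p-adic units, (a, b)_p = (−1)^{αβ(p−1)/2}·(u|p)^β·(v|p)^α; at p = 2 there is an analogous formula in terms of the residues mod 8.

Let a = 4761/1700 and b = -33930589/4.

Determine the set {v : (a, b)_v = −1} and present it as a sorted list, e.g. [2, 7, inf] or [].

[7, 11]

Mod squares: a ≡ 17, b ≡ -1309. Check v ∈ {∞, 2, 3, 5, 7, 11, 17, 23}.
v=17: a=17^-1·(≡8), b=17^1·(≡9) mod 17; (8|17)=+1, (9|17)=+1; (−1)^{-1·1·8}·(+1)^1·(+1)^-1 = +1.
v=7: a=7^0·(≡6), b=7^3·(≡2) mod 7; (6|7)=-1, (2|7)=+1; (−1)^{0·3·3}·(-1)^3·(+1)^0 = -1.
v=23: a=23^2·(≡7), b=23^2·(≡13) mod 23; (7|23)=-1, (13|23)=+1; (−1)^{2·2·11}·(-1)^2·(+1)^2 = +1.
v=2: v_2(a)=-2, v_2(b)=-2; units ≡ 1, 3 (mod 8); ε·ε+αω+βω = 0·1+-2·1+-2·0 ≡ 0  ⇒  (a,b)_2 = +1.
v=∞: 17 > 0 and -1309 < 0  ⇒  (a,b)_∞ = +1.
v=5: a=5^-2·(≡2), b=5^0·(≡4) mod 5; (2|5)=-1, (4|5)=+1; (−1)^{-2·0·2}·(-1)^0·(+1)^-2 = +1.
v=11: a=11^0·(≡7), b=11^1·(≡8) mod 11; (7|11)=-1, (8|11)=-1; (−1)^{0·1·5}·(-1)^1·(-1)^0 = -1.
v=3: a=3^2·(≡2), b=3^0·(≡2) mod 3; (2|3)=-1, (2|3)=-1; (−1)^{2·0·1}·(-1)^0·(-1)^2 = +1.
|Ram(17, -1309)| = 2, even; anisotropic at {7, 11}.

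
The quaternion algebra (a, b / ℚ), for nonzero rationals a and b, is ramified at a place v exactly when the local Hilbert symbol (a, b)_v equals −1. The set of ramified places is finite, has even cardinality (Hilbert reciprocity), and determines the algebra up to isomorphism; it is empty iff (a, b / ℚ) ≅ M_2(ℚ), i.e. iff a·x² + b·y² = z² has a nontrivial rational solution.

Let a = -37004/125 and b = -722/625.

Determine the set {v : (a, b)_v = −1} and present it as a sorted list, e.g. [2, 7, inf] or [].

[5, inf]

(a, b) ≡ (-55, -2) mod (ℚ^×)²; places V = {2, 5, 11, 19, 29, ∞}.
(a,b)_2: α=2, β=1; u≡1, v≡7 (mod 8); ε(u)ε(v)=0·1, αω(v)=2·0, βω(u)=1·0; sum ≡ 0  ⇒  +1.
(a,b)_19: α=0, u≡18; β=2, v≡1 (mod 19); (18|19)=-1, (1|19)=+1; sign (−1)^0·-1^2·+1^0 = +1.
(a,b)_5: α=-3, u≡1; β=-4, v≡3 (mod 5); (1|5)=+1, (3|5)=-1; sign (−1)^0·+1^-4·-1^-3 = -1.
(a,b)_11: α=1, u≡6; β=0, v≡9 (mod 11); (6|11)=-1, (9|11)=+1; sign (−1)^0·-1^0·+1^1 = +1.
(a,b)_∞: sgn(-55)=−, sgn(-2)=−, so -1.
(a,b)_29: α=2, u≡8; β=0, v≡2 (mod 29); (8|29)=-1, (2|29)=-1; sign (−1)^0·-1^0·-1^2 = +1.
Ram(-55, -2) = {5, ∞}; no ℚ_5-point on the conic.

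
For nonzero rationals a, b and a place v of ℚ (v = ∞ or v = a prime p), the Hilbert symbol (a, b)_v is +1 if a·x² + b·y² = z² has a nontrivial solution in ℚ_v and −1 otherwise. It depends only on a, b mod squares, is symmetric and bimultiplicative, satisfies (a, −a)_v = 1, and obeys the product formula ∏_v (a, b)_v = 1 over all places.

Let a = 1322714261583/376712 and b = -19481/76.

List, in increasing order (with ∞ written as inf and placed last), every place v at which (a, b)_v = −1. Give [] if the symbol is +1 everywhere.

(a, b) ≡ (46, -3059) mod (ℚ^×)²; places V = {2, 3, 7, 11, 13, 19, 23, 31, 43, ∞}.
(a,b)_23: α=1, u≡3; β=1, v≡17 (mod 23); (3|23)=+1, (17|23)=-1; sign (−1)^1·+1^1·-1^1 = +1.
(a,b)_31: α=-2, u≡21; β=0, v≡19 (mod 31); (21|31)=-1, (19|31)=+1; sign (−1)^0·-1^0·+1^-2 = +1.
(a,b)_13: α=4, u≡6; β=0, v≡10 (mod 13); (6|13)=-1, (10|13)=+1; sign (−1)^0·-1^0·+1^4 = +1.
(a,b)_3: α=2, u≡1; β=0, v≡1 (mod 3); (1|3)=+1, (1|3)=+1; sign (−1)^0·+1^0·+1^2 = +1.
(a,b)_11: α=2, u≡2; β=2, v≡7 (mod 11); (2|11)=-1, (7|11)=-1; sign (−1)^0·-1^2·-1^2 = +1.
(a,b)_19: α=0, u≡13; β=-1, v≡8 (mod 19); (13|19)=-1, (8|19)=-1; sign (−1)^0·-1^-1·-1^0 = -1.
(a,b)_7: α=-2, u≡4; β=1, v≡4 (mod 7); (4|7)=+1, (4|7)=+1; sign (−1)^0·+1^1·+1^-2 = +1.
(a,b)_∞: sgn(46)=+, sgn(-3059)=−, so +1.
(a,b)_2: α=-3, β=-2; u≡7, v≡5 (mod 8); ε(u)ε(v)=1·0, αω(v)=-3·1, βω(u)=-2·0; sum ≡ 1  ⇒  -1.
(a,b)_43: α=2, u≡18; β=0, v≡26 (mod 43); (18|43)=-1, (26|43)=-1; sign (−1)^0·-1^0·-1^2 = +1.
|Ram(46, -3059)| = 2, even; anisotropic at {2, 19}.

[2, 19]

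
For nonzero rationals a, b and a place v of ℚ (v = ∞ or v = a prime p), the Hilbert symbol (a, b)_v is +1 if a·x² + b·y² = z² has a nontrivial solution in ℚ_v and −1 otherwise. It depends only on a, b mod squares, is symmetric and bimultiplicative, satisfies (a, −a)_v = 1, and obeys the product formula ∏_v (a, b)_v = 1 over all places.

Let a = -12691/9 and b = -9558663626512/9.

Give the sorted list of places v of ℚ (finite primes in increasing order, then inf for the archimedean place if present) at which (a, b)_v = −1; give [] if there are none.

(a, b) ≡ (-259, -181753) mod (ℚ^×)²; places V = {2, 3, 7, 11, 13, 31, 37, 41, ∞}.
(a,b)_3: α=-2, u≡2; β=-2, v≡2 (mod 3); (2|3)=-1, (2|3)=-1; sign (−1)^0·-1^-2·-1^-2 = +1.
(a,b)_37: α=1, u≡3; β=2, v≡27 (mod 37); (3|37)=+1, (27|37)=+1; sign (−1)^0·+1^2·+1^1 = +1.
(a,b)_31: α=0, u≡9; β=1, v≡12 (mod 31); (9|31)=+1, (12|31)=-1; sign (−1)^0·+1^1·-1^0 = +1.
(a,b)_13: α=0, u≡4; β=1, v≡6 (mod 13); (4|13)=+1, (6|13)=-1; sign (−1)^0·+1^1·-1^0 = +1.
(a,b)_11: α=0, u≡4; β=1, v≡10 (mod 11); (4|11)=+1, (10|11)=-1; sign (−1)^0·+1^1·-1^0 = +1.
(a,b)_∞: sgn(-259)=−, sgn(-181753)=−, so -1.
(a,b)_2: α=0, β=4; u≡5, v≡7 (mod 8); ε(u)ε(v)=0·1, αω(v)=0·0, βω(u)=4·1; sum ≡ 0  ⇒  +1.
(a,b)_41: α=0, u≡34; β=1, v≡18 (mod 41); (34|41)=-1, (18|41)=+1; sign (−1)^0·-1^1·+1^0 = -1.
(a,b)_7: α=3, u≡6; β=4, v≡1 (mod 7); (6|7)=-1, (1|7)=+1; sign (−1)^0·-1^4·+1^3 = +1.
(-259, -181753 / ℚ) ramifies at {41, ∞}: a division algebra.

[41, inf]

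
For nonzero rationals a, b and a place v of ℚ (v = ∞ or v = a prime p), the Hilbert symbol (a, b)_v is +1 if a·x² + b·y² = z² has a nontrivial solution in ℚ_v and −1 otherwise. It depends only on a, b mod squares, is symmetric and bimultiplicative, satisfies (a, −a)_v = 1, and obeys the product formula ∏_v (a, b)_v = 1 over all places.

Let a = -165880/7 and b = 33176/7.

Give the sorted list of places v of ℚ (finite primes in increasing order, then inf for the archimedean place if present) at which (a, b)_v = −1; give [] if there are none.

[2, 5, 7, 13]

(a, b) ≡ (-290290, 58058) mod (ℚ^×)²; places V = {2, 5, 7, 11, 13, 29, ∞}.
(a,b)_2: α=3, β=3; u≡7, v≡5 (mod 8); ε(u)ε(v)=1·0, αω(v)=3·1, βω(u)=3·0; sum ≡ 1  ⇒  -1.
(a,b)_7: α=-1, u≡6; β=-1, v≡3 (mod 7); (6|7)=-1, (3|7)=-1; sign (−1)^1·-1^-1·-1^-1 = -1.
(a,b)_13: α=1, u≡12; β=1, v≡8 (mod 13); (12|13)=+1, (8|13)=-1; sign (−1)^0·+1^1·-1^1 = -1.
(a,b)_5: α=1, u≡2; β=0, v≡3 (mod 5); (2|5)=-1, (3|5)=-1; sign (−1)^0·-1^0·-1^1 = -1.
(a,b)_∞: sgn(-290290)=−, sgn(58058)=+, so +1.
(a,b)_11: α=1, u≡8; β=1, v≡5 (mod 11); (8|11)=-1, (5|11)=+1; sign (−1)^1·-1^1·+1^1 = +1.
(a,b)_29: α=1, u≡28; β=1, v≡6 (mod 29); (28|29)=+1, (6|29)=+1; sign (−1)^0·+1^1·+1^1 = +1.
Ram(-290290, 58058) = {2, 5, 7, 13}; no ℚ_2-point on the conic.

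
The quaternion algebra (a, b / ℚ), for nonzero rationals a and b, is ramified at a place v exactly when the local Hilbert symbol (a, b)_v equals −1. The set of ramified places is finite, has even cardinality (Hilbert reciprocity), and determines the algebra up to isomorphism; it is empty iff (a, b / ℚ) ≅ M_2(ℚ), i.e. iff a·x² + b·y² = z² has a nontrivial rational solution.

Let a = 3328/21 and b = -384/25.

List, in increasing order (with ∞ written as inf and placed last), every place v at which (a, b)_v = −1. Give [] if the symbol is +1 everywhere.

[3, 13]

(a, b) ≡ (273, -6) mod (ℚ^×)²; places V = {2, 3, 5, 7, 13, ∞}.
(a,b)_7: α=-1, u≡1; β=0, v≡2 (mod 7); (1|7)=+1, (2|7)=+1; sign (−1)^0·+1^0·+1^-1 = +1.
(a,b)_13: α=1, u≡6; β=0, v≡7 (mod 13); (6|13)=-1, (7|13)=-1; sign (−1)^0·-1^0·-1^1 = -1.
(a,b)_2: α=8, β=7; u≡1, v≡5 (mod 8); ε(u)ε(v)=0·0, αω(v)=8·1, βω(u)=7·0; sum ≡ 0  ⇒  +1.
(a,b)_∞: sgn(273)=+, sgn(-6)=−, so +1.
(a,b)_5: α=0, u≡3; β=-2, v≡1 (mod 5); (3|5)=-1, (1|5)=+1; sign (−1)^0·-1^-2·+1^0 = +1.
(a,b)_3: α=-1, u≡1; β=1, v≡1 (mod 3); (1|3)=+1, (1|3)=+1; sign (−1)^1·+1^1·+1^-1 = -1.
(273, -6 / ℚ) ramifies at {3, 13}: a division algebra.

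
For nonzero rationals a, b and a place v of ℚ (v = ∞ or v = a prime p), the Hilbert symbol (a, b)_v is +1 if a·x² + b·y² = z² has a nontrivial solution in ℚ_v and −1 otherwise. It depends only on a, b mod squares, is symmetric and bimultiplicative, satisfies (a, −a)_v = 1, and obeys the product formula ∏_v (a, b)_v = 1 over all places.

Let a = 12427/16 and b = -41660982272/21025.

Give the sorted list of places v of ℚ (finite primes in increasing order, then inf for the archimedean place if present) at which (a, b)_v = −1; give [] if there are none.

[2, 43]

(a, b) ≡ (43, -17) mod (ℚ^×)²; places V = {2, 5, 7, 13, 17, 29, 43, ∞}.
(a,b)_2: α=-4, β=10; u≡3, v≡7 (mod 8); ε(u)ε(v)=1·1, αω(v)=-4·0, βω(u)=10·1; sum ≡ 1  ⇒  -1.
(a,b)_∞: sgn(43)=+, sgn(-17)=−, so +1.
(a,b)_17: α=2, u≡8; β=3, v≡2 (mod 17); (8|17)=+1, (2|17)=+1; sign (−1)^0·+1^3·+1^2 = +1.
(a,b)_7: α=0, u≡1; β=2, v≡4 (mod 7); (1|7)=+1, (4|7)=+1; sign (−1)^0·+1^2·+1^0 = +1.
(a,b)_13: α=0, u≡4; β=2, v≡12 (mod 13); (4|13)=+1, (12|13)=+1; sign (−1)^0·+1^2·+1^0 = +1.
(a,b)_43: α=1, u≡10; β=0, v≡18 (mod 43); (10|43)=+1, (18|43)=-1; sign (−1)^0·+1^0·-1^1 = -1.
(a,b)_5: α=0, u≡2; β=-2, v≡3 (mod 5); (2|5)=-1, (3|5)=-1; sign (−1)^0·-1^-2·-1^0 = +1.
(a,b)_29: α=0, u≡10; β=-2, v≡26 (mod 29); (10|29)=-1, (26|29)=-1; sign (−1)^0·-1^-2·-1^0 = +1.
(43, -17 / ℚ) ramifies at {2, 43}: a division algebra.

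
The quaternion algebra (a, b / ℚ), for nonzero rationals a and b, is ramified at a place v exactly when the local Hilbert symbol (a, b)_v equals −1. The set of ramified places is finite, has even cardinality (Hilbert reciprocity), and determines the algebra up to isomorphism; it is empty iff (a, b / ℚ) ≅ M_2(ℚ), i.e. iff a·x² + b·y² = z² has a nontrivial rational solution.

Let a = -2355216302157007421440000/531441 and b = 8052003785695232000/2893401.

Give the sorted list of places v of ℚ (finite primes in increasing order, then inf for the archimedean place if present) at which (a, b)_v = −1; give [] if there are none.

[11, 19]

Mod squares: a ≡ -1043119, b ≡ 95. Check v ∈ {∞, 2, 3, 5, 7, 11, 19, 23, 29, 31}.
v=19: a=19^1·(≡16), b=19^1·(≡6) mod 19; (16|19)=+1, (6|19)=+1; (−1)^{1·1·9}·(+1)^1·(+1)^1 = -1.
v=3: a=3^-12·(≡2), b=3^-10·(≡2) mod 3; (2|3)=-1, (2|3)=-1; (−1)^{-12·-10·1}·(-1)^-10·(-1)^-12 = +1.
v=29: a=29^2·(≡2), b=29^2·(≡11) mod 29; (2|29)=-1, (11|29)=-1; (−1)^{2·2·14}·(-1)^2·(-1)^2 = +1.
v=7: a=7^1·(≡6), b=7^-2·(≡2) mod 7; (6|7)=-1, (2|7)=+1; (−1)^{1·-2·3}·(-1)^-2·(+1)^1 = +1.
v=23: a=23^3·(≡1), b=23^2·(≡8) mod 23; (1|23)=+1, (8|23)=+1; (−1)^{3·2·11}·(+1)^2·(+1)^3 = +1.
v=11: a=11^3·(≡2), b=11^2·(≡8) mod 11; (2|11)=-1, (8|11)=-1; (−1)^{3·2·5}·(-1)^2·(-1)^3 = -1.
v=5: a=5^4·(≡1), b=5^3·(≡1) mod 5; (1|5)=+1, (1|5)=+1; (−1)^{4·3·2}·(+1)^3·(+1)^4 = +1.
v=∞: -1043119 < 0 and 95 > 0  ⇒  (a,b)_∞ = +1.
v=31: a=31^1·(≡17), b=31^2·(≡5) mod 31; (17|31)=-1, (5|31)=+1; (−1)^{1·2·15}·(-1)^2·(+1)^1 = +1.
v=2: v_2(a)=26, v_2(b)=16; units ≡ 1, 7 (mod 8); ε·ε+αω+βω = 0·1+26·0+16·0 ≡ 0  ⇒  (a,b)_2 = +1.
(-1043119, 95 / ℚ) ramifies at {11, 19}: a division algebra.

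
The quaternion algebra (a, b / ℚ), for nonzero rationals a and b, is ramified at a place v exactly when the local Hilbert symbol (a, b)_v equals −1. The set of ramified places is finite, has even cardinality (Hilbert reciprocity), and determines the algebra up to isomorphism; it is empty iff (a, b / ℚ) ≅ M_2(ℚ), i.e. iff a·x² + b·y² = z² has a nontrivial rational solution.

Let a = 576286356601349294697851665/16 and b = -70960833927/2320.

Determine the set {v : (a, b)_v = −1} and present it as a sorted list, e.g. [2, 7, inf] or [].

(a, b) ≡ (3346517785, -5986615) mod (ℚ^×)²; places V = {2, 3, 5, 13, 19, 23, 29, 41, 43, 53, ∞}.
(a,b)_29: α=1, u≡10; β=-1, v≡20 (mod 29); (10|29)=-1, (20|29)=+1; sign (−1)^0·-1^-1·+1^1 = -1.
(a,b)_53: α=3, u≡23; β=1, v≡39 (mod 53); (23|53)=-1, (39|53)=-1; sign (−1)^0·-1^1·-1^3 = +1.
(a,b)_3: α=0, u≡1; β=2, v≡2 (mod 3); (1|3)=+1, (2|3)=-1; sign (−1)^0·+1^2·-1^0 = +1.
(a,b)_2: α=-4, β=-4; u≡1, v≡1 (mod 8); ε(u)ε(v)=0·0, αω(v)=-4·0, βω(u)=-4·0; sum ≡ 0  ⇒  +1.
(a,b)_41: α=3, u≡4; β=1, v≡11 (mod 41); (4|41)=+1, (11|41)=-1; sign (−1)^0·+1^1·-1^3 = -1.
(a,b)_23: α=4, u≡1; β=2, v≡4 (mod 23); (1|23)=+1, (4|23)=+1; sign (−1)^0·+1^2·+1^4 = +1.
(a,b)_13: α=1, u≡11; β=0, v≡5 (mod 13); (11|13)=-1, (5|13)=-1; sign (−1)^0·-1^0·-1^1 = -1.
(a,b)_43: α=1, u≡18; β=0, v≡17 (mod 43); (18|43)=-1, (17|43)=+1; sign (−1)^0·-1^0·+1^1 = +1.
(a,b)_5: α=1, u≡3; β=-1, v≡2 (mod 5); (3|5)=-1, (2|5)=-1; sign (−1)^0·-1^-1·-1^1 = +1.
(a,b)_∞: sgn(3346517785)=+, sgn(-5986615)=−, so +1.
(a,b)_19: α=5, u≡16; β=3, v≡9 (mod 19); (16|19)=+1, (9|19)=+1; sign (−1)^1·+1^3·+1^5 = -1.
|Ram(3346517785, -5986615)| = 4, even; anisotropic at {13, 19, 29, 41}.

[13, 19, 29, 41]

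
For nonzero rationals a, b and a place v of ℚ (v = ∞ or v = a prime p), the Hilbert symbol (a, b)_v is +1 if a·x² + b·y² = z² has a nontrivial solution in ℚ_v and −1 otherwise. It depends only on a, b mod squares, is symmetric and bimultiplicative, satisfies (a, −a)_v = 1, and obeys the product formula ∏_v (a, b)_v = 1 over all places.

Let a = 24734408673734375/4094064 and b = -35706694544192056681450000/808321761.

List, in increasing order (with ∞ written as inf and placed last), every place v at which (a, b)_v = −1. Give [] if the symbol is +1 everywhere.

[3, 13]

Mod squares: a ≡ 252681, b ≡ -145. Check v ∈ {∞, 2, 3, 5, 7, 11, 13, 19, 29, 31}.
v=13: a=13^-1·(≡6), b=13^-2·(≡7) mod 13; (6|13)=-1, (7|13)=-1; (−1)^{-1·-2·6}·(-1)^-2·(-1)^-1 = -1.
v=11: a=11^3·(≡3), b=11^4·(≡1) mod 11; (3|11)=+1, (1|11)=+1; (−1)^{3·4·5}·(+1)^4·(+1)^3 = +1.
v=2: v_2(a)=-4, v_2(b)=4; units ≡ 1, 7 (mod 8); ε·ε+αω+βω = 0·1+-4·0+4·0 ≡ 0  ⇒  (a,b)_2 = +1.
v=7: a=7^4·(≡4), b=7^8·(≡2) mod 7; (4|7)=+1, (2|7)=+1; (−1)^{4·8·3}·(+1)^8·(+1)^4 = +1.
v=3: a=3^-9·(≡2), b=3^-14·(≡2) mod 3; (2|3)=-1, (2|3)=-1; (−1)^{-9·-14·1}·(-1)^-14·(-1)^-9 = -1.
v=19: a=19^1·(≡14), b=19^2·(≡7) mod 19; (14|19)=-1, (7|19)=+1; (−1)^{1·2·9}·(-1)^2·(+1)^1 = +1.
v=31: a=31^1·(≡23), b=31^2·(≡28) mod 31; (23|31)=-1, (28|31)=+1; (−1)^{1·2·15}·(-1)^2·(+1)^1 = +1.
v=5: a=5^6·(≡1), b=5^5·(≡1) mod 5; (1|5)=+1, (1|5)=+1; (−1)^{6·5·2}·(+1)^5·(+1)^6 = +1.
v=∞: 252681 > 0 and -145 < 0  ⇒  (a,b)_∞ = +1.
v=29: a=29^2·(≡4), b=29^3·(≡28) mod 29; (4|29)=+1, (28|29)=+1; (−1)^{2·3·14}·(+1)^3·(+1)^2 = +1.
(252681, -145 / ℚ) ramifies at {3, 13}: a division algebra.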